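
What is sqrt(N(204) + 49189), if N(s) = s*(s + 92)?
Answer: sqrt(109573) ≈ 331.02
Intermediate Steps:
N(s) = s*(92 + s)
sqrt(N(204) + 49189) = sqrt(204*(92 + 204) + 49189) = sqrt(204*296 + 49189) = sqrt(60384 + 49189) = sqrt(109573)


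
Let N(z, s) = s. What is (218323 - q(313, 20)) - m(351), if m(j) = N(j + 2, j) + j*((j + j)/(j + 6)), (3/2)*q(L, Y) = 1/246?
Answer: 9541060927/43911 ≈ 2.1728e+5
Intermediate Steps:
q(L, Y) = 1/369 (q(L, Y) = (⅔)/246 = (⅔)*(1/246) = 1/369)
m(j) = j + 2*j²/(6 + j) (m(j) = j + j*((j + j)/(j + 6)) = j + j*((2*j)/(6 + j)) = j + j*(2*j/(6 + j)) = j + 2*j²/(6 + j))
(218323 - q(313, 20)) - m(351) = (218323 - 1*1/369) - 3*351*(2 + 351)/(6 + 351) = (218323 - 1/369) - 3*351*353/357 = 80561186/369 - 3*351*353/357 = 80561186/369 - 1*123903/119 = 80561186/369 - 123903/119 = 9541060927/43911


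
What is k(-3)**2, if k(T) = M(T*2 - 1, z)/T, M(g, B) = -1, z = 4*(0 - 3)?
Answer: 1/9 ≈ 0.11111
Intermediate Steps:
z = -12 (z = 4*(-3) = -12)
k(T) = -1/T
k(-3)**2 = (-1/(-3))**2 = (-1*(-1/3))**2 = (1/3)**2 = 1/9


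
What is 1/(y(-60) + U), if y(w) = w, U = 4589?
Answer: 1/4529 ≈ 0.00022080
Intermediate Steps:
1/(y(-60) + U) = 1/(-60 + 4589) = 1/4529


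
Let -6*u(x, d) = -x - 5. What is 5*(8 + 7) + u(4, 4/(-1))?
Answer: 153/2 ≈ 76.500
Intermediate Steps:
u(x, d) = ⅚ + x/6 (u(x, d) = -(-x - 5)/6 = -(-5 - x)/6 = ⅚ + x/6)
5*(8 + 7) + u(4, 4/(-1)) = 5*(8 + 7) + (⅚ + (⅙)*4) = 5*15 + (⅚ + ⅔) = 75 + 3/2 = 153/2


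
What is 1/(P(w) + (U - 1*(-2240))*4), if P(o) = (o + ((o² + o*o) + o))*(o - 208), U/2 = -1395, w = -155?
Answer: -1/17331820 ≈ -5.7697e-8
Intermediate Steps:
U = -2790 (U = 2*(-1395) = -2790)
P(o) = (-208 + o)*(2*o + 2*o²) (P(o) = (o + ((o² + o²) + o))*(-208 + o) = (o + (2*o² + o))*(-208 + o) = (o + (o + 2*o²))*(-208 + o) = (2*o + 2*o²)*(-208 + o) = (-208 + o)*(2*o + 2*o²))
1/(P(w) + (U - 1*(-2240))*4) = 1/(2*(-155)*(-208 + (-155)² - 207*(-155)) + (-2790 - 1*(-2240))*4) = 1/(2*(-155)*(-208 + 24025 + 32085) + (-2790 + 2240)*4) = 1/(2*(-155)*55902 - 550*4) = 1/(-17329620 - 2200) = 1/(-17331820) = -1/17331820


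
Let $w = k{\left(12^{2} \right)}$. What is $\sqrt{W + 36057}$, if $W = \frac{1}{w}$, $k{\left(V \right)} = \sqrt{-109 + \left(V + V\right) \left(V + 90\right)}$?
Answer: $\frac{\sqrt{163230114323073 + 67283 \sqrt{67283}}}{67283} \approx 189.89$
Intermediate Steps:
$k{\left(V \right)} = \sqrt{-109 + 2 V \left(90 + V\right)}$
$w = \sqrt{67283}$ ($w = \sqrt{-109 + 2 \left(12^{2}\right)^{2} + 180 \cdot 12^{2}} = \sqrt{-109 + 2 \cdot 144^{2} + 180 \cdot 144} = \sqrt{-109 + 2 \cdot 20736 + 25920} = \sqrt{-109 + 41472 + 25920} = \sqrt{67283} \approx 259.39$)
$W = \frac{\sqrt{67283}}{67283}$ ($W = \frac{1}{\sqrt{67283}} = \frac{\sqrt{67283}}{67283} \approx 0.0038552$)
$\sqrt{W + 36057} = \sqrt{\frac{\sqrt{67283}}{67283} + 36057} = \sqrt{36057 + \frac{\sqrt{67283}}{67283}}$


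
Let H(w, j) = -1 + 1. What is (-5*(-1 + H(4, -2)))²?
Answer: 25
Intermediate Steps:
H(w, j) = 0
(-5*(-1 + H(4, -2)))² = (-5*(-1 + 0))² = (-5*(-1))² = 5² = 25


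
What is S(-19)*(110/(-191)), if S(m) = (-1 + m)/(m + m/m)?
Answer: -1100/1719 ≈ -0.63991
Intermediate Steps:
S(m) = (-1 + m)/(1 + m) (S(m) = (-1 + m)/(m + 1) = (-1 + m)/(1 + m))
S(-19)*(110/(-191)) = ((-1 - 19)/(1 - 19))*(110/(-191)) = (-20/(-18))*(110*(-1/191)) = -1/18*(-20)*(-110/191) = (10/9)*(-110/191) = -1100/1719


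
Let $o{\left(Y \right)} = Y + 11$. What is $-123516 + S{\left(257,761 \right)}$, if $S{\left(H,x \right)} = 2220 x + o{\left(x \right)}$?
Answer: $1566676$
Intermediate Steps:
$o{\left(Y \right)} = 11 + Y$
$S{\left(H,x \right)} = 11 + 2221 x$ ($S{\left(H,x \right)} = 2220 x + \left(11 + x\right) = 11 + 2221 x$)
$-123516 + S{\left(257,761 \right)} = -123516 + \left(11 + 2221 \cdot 761\right) = -123516 + \left(11 + 1690181\right) = -123516 + 1690192 = 1566676$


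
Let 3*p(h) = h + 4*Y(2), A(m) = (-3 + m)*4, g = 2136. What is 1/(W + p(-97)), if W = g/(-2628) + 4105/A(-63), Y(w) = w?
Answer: -19272/887065 ≈ -0.021726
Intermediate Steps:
A(m) = -12 + 4*m
p(h) = 8/3 + h/3 (p(h) = (h + 4*2)/3 = (h + 8)/3 = (8 + h)/3 = 8/3 + h/3)
W = -315329/19272 (W = 2136/(-2628) + 4105/(-12 + 4*(-63)) = 2136*(-1/2628) + 4105/(-12 - 252) = -178/219 + 4105/(-264) = -178/219 + 4105*(-1/264) = -178/219 - 4105/264 = -315329/19272 ≈ -16.362)
1/(W + p(-97)) = 1/(-315329/19272 + (8/3 + (⅓)*(-97))) = 1/(-315329/19272 + (8/3 - 97/3)) = 1/(-315329/19272 - 89/3) = 1/(-887065/19272) = -19272/887065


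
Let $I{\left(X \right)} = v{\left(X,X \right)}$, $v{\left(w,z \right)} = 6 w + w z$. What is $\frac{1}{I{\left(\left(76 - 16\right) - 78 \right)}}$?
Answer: $\frac{1}{216} \approx 0.0046296$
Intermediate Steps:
$I{\left(X \right)} = X \left(6 + X\right)$
$\frac{1}{I{\left(\left(76 - 16\right) - 78 \right)}} = \frac{1}{\left(\left(76 - 16\right) - 78\right) \left(6 + \left(\left(76 - 16\right) - 78\right)\right)} = \frac{1}{\left(60 - 78\right) \left(6 + \left(60 - 78\right)\right)} = \frac{1}{\left(-18\right) \left(6 - 18\right)} = \frac{1}{\left(-18\right) \left(-12\right)} = \frac{1}{216}$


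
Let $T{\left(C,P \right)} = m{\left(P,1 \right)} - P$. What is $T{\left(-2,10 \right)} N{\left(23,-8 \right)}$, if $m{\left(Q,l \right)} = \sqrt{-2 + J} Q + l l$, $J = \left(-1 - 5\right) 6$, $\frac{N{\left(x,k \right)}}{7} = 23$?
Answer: $-1449 + 1610 i \sqrt{38} \approx -1449.0 + 9924.7 i$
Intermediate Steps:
$N{\left(x,k \right)} = 161$ ($N{\left(x,k \right)} = 7 \cdot 23 = 161$)
$J = -36$ ($J = \left(-6\right) 6 = -36$)
$m{\left(Q,l \right)} = l^{2} + i Q \sqrt{38}$ ($m{\left(Q,l \right)} = \sqrt{-2 - 36} Q + l l = \sqrt{-38} Q + l^{2} = i \sqrt{38} Q + l^{2} = i Q \sqrt{38} + l^{2} = l^{2} + i Q \sqrt{38}$)
$T{\left(C,P \right)} = 1 - P + i P \sqrt{38}$ ($T{\left(C,P \right)} = \left(1^{2} + i P \sqrt{38}\right) - P = \left(1 + i P \sqrt{38}\right) - P = 1 - P + i P \sqrt{38}$)
$T{\left(-2,10 \right)} N{\left(23,-8 \right)} = \left(1 - 10 + i 10 \sqrt{38}\right) 161 = \left(1 - 10 + 10 i \sqrt{38}\right) 161 = \left(-9 + 10 i \sqrt{38}\right) 161 = -1449 + 1610 i \sqrt{38}$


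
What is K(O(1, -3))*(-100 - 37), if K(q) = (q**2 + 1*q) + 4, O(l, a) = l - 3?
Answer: -822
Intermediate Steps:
O(l, a) = -3 + l
K(q) = 4 + q + q**2 (K(q) = (q**2 + q) + 4 = (q + q**2) + 4 = 4 + q + q**2)
K(O(1, -3))*(-100 - 37) = (4 + (-3 + 1) + (-3 + 1)**2)*(-100 - 37) = (4 - 2 + (-2)**2)*(-137) = (4 - 2 + 4)*(-137) = 6*(-137) = -822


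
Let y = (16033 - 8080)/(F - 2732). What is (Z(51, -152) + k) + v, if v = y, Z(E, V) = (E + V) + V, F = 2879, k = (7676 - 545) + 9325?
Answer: 796598/49 ≈ 16257.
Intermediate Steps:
k = 16456 (k = 7131 + 9325 = 16456)
Z(E, V) = E + 2*V
y = 2651/49 (y = (16033 - 8080)/(2879 - 2732) = 7953/147 = 7953*(1/147) = 2651/49 ≈ 54.102)
v = 2651/49 ≈ 54.102
(Z(51, -152) + k) + v = ((51 + 2*(-152)) + 16456) + 2651/49 = ((51 - 304) + 16456) + 2651/49 = (-253 + 16456) + 2651/49 = 16203 + 2651/49 = 796598/49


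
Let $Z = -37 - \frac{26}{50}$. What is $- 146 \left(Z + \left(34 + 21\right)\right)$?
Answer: $- \frac{63802}{25} \approx -2552.1$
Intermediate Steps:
$Z = - \frac{938}{25}$ ($Z = -37 - \frac{13}{25} = - \frac{938}{25} \approx -37.52$)
$- 146 \left(Z + \left(34 + 21\right)\right) = - 146 \left(- \frac{938}{25} + \left(34 + 21\right)\right) = - 146 \left(- \frac{938}{25} + 55\right) = \left(-146\right) \frac{437}{25} = - \frac{63802}{25}$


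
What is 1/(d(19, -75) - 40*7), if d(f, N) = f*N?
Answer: -1/1705 ≈ -0.00058651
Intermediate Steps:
d(f, N) = N*f
1/(d(19, -75) - 40*7) = 1/(-75*19 - 40*7) = 1/(-1425 - 280) = 1/(-1705) = -1/1705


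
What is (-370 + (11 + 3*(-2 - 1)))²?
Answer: 135424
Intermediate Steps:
(-370 + (11 + 3*(-2 - 1)))² = (-370 + (11 + 3*(-3)))² = (-370 + (11 - 9))² = (-370 + 2)² = (-368)² = 135424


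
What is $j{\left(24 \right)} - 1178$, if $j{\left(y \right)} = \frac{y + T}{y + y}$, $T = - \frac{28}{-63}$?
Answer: $- \frac{127169}{108} \approx -1177.5$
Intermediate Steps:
$T = \frac{4}{9}$ ($T = \left(-28\right) \left(- \frac{1}{63}\right) = \frac{4}{9} \approx 0.44444$)
$j{\left(y \right)} = \frac{\frac{4}{9} + y}{2 y}$ ($j{\left(y \right)} = \frac{y + \frac{4}{9}}{y + y} = \frac{\frac{4}{9} + y}{2 y}$)
$j{\left(24 \right)} - 1178 = \frac{4 + 9 \cdot 24}{18 \cdot 24} - 1178 = \frac{1}{18} \cdot \frac{1}{24} \left(4 + 216\right) - 1178 = \frac{1}{18} \cdot \frac{1}{24} \cdot 220 - 1178 = \frac{55}{108} - 1178 = - \frac{127169}{108}$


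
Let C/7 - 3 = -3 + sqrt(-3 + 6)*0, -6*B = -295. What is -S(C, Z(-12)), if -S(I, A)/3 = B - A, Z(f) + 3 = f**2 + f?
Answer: -479/2 ≈ -239.50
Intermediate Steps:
B = 295/6 (B = -1/6*(-295) = 295/6 ≈ 49.167)
Z(f) = -3 + f + f**2 (Z(f) = -3 + (f**2 + f) = -3 + (f + f**2) = -3 + f + f**2)
C = 0 (C = 21 + 7*(-3 + sqrt(-3 + 6)*0) = 21 + 7*(-3 + sqrt(3)*0) = 21 + 7*(-3 + 0) = 21 + 7*(-3) = 21 - 21 = 0)
S(I, A) = -295/2 + 3*A (S(I, A) = -3*(295/6 - A) = -295/2 + 3*A)
-S(C, Z(-12)) = -(-295/2 + 3*(-3 - 12 + (-12)**2)) = -(-295/2 + 3*(-3 - 12 + 144)) = -(-295/2 + 3*129) = -(-295/2 + 387) = -1*479/2 = -479/2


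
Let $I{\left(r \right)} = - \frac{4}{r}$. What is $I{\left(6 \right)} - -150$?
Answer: $\frac{448}{3} \approx 149.33$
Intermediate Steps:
$I{\left(6 \right)} - -150 = - \frac{4}{6} - -150 = \left(-4\right) \frac{1}{6} + 150 = - \frac{2}{3} + 150 = \frac{448}{3}$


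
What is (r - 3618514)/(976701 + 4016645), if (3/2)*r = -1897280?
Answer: -7325051/7490019 ≈ -0.97797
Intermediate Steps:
r = -3794560/3 (r = (⅔)*(-1897280) = -3794560/3 ≈ -1.2649e+6)
(r - 3618514)/(976701 + 4016645) = (-3794560/3 - 3618514)/(976701 + 4016645) = -14650102/3/4993346 = -14650102/3*1/4993346 = -7325051/7490019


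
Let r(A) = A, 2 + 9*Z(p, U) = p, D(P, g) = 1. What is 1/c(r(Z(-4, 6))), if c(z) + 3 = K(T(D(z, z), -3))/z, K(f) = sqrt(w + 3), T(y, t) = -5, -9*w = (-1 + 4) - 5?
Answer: -12/7 + 2*sqrt(29)/7 ≈ -0.17567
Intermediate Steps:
w = 2/9 (w = -((-1 + 4) - 5)/9 = -(3 - 5)/9 = -1/9*(-2) = 2/9 ≈ 0.22222)
Z(p, U) = -2/9 + p/9
K(f) = sqrt(29)/3 (K(f) = sqrt(2/9 + 3) = sqrt(29/9) = sqrt(29)/3)
c(z) = -3 + sqrt(29)/(3*z) (c(z) = -3 + (sqrt(29)/3)/z = -3 + sqrt(29)/(3*z))
1/c(r(Z(-4, 6))) = 1/(-3 + sqrt(29)/(3*(-2/9 + (1/9)*(-4)))) = 1/(-3 + sqrt(29)/(3*(-2/9 - 4/9))) = 1/(-3 + sqrt(29)/(3*(-2/3))) = 1/(-3 + (1/3)*sqrt(29)*(-3/2)) = 1/(-3 - sqrt(29)/2)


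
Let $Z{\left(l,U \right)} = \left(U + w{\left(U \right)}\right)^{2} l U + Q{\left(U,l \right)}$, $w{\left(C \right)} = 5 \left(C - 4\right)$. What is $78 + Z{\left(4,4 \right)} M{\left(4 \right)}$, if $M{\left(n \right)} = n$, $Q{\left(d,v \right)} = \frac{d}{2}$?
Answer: $1110$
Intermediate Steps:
$Q{\left(d,v \right)} = \frac{d}{2}$ ($Q{\left(d,v \right)} = d \frac{1}{2} = \frac{d}{2}$)
$w{\left(C \right)} = -20 + 5 C$ ($w{\left(C \right)} = 5 \left(-4 + C\right) = -20 + 5 C$)
$Z{\left(l,U \right)} = \frac{U}{2} + U l \left(-20 + 6 U\right)^{2}$ ($Z{\left(l,U \right)} = \left(U + \left(-20 + 5 U\right)\right)^{2} l U + \frac{U}{2} = \left(-20 + 6 U\right)^{2} l U + \frac{U}{2} = l \left(-20 + 6 U\right)^{2} U + \frac{U}{2} = U l \left(-20 + 6 U\right)^{2} + \frac{U}{2} = \frac{U}{2} + U l \left(-20 + 6 U\right)^{2}$)
$78 + Z{\left(4,4 \right)} M{\left(4 \right)} = 78 + \frac{1}{2} \cdot 4 \left(1 + 8 \cdot 4 \left(-10 + 3 \cdot 4\right)^{2}\right) 4 = 78 + \frac{1}{2} \cdot 4 \left(1 + 8 \cdot 4 \left(-10 + 12\right)^{2}\right) 4 = 78 + \frac{1}{2} \cdot 4 \left(1 + 8 \cdot 4 \cdot 2^{2}\right) 4 = 78 + \frac{1}{2} \cdot 4 \left(1 + 8 \cdot 4 \cdot 4\right) 4 = 78 + \frac{1}{2} \cdot 4 \left(1 + 128\right) 4 = 78 + \frac{1}{2} \cdot 4 \cdot 129 \cdot 4 = 78 + 258 \cdot 4 = 78 + 1032 = 1110$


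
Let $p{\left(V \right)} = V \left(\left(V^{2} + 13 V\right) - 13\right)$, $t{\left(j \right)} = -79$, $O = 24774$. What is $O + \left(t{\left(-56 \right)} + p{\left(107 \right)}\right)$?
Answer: $1397184$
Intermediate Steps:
$p{\left(V \right)} = V \left(-13 + V^{2} + 13 V\right)$
$O + \left(t{\left(-56 \right)} + p{\left(107 \right)}\right) = 24774 - \left(79 - 107 \left(-13 + 107^{2} + 13 \cdot 107\right)\right) = 24774 - \left(79 - 107 \left(-13 + 11449 + 1391\right)\right) = 24774 + \left(-79 + 107 \cdot 12827\right) = 24774 + \left(-79 + 1372489\right) = 24774 + 1372410 = 1397184$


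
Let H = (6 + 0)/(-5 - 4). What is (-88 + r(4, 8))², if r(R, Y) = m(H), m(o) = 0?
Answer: 7744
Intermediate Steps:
H = -⅔ (H = 6/(-9) = 6*(-⅑) = -⅔ ≈ -0.66667)
r(R, Y) = 0
(-88 + r(4, 8))² = (-88 + 0)² = (-88)² = 7744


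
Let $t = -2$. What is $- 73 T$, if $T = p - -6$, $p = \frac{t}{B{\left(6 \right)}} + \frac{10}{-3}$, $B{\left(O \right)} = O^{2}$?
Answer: $- \frac{3431}{18} \approx -190.61$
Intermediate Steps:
$p = - \frac{61}{18}$ ($p = - \frac{2}{6^{2}} + \frac{10}{-3} = - \frac{2}{36} + 10 \left(- \frac{1}{3}\right) = \left(-2\right) \frac{1}{36} - \frac{10}{3} = - \frac{1}{18} - \frac{10}{3} = - \frac{61}{18} \approx -3.3889$)
$T = \frac{47}{18}$ ($T = - \frac{61}{18} - -6 = - \frac{61}{18} + 6 = \frac{47}{18} \approx 2.6111$)
$- 73 T = \left(-73\right) \frac{47}{18} = - \frac{3431}{18}$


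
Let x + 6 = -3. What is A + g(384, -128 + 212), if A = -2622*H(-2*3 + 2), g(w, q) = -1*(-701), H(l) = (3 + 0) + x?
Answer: 16433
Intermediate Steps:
x = -9 (x = -6 - 3 = -9)
H(l) = -6 (H(l) = (3 + 0) - 9 = 3 - 9 = -6)
g(w, q) = 701
A = 15732 (A = -2622*(-6) = 15732)
A + g(384, -128 + 212) = 15732 + 701 = 16433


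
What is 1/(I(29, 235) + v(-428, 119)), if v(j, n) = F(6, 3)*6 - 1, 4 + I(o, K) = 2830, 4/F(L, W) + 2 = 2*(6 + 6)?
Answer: 11/31087 ≈ 0.00035385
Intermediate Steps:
F(L, W) = 2/11 (F(L, W) = 4/(-2 + 2*(6 + 6)) = 4/(-2 + 2*12) = 4/(-2 + 24) = 4/22 = 4*(1/22) = 2/11)
I(o, K) = 2826 (I(o, K) = -4 + 2830 = 2826)
v(j, n) = 1/11 (v(j, n) = (2/11)*6 - 1 = 12/11 - 1 = 1/11)
1/(I(29, 235) + v(-428, 119)) = 1/(2826 + 1/11) = 1/(31087/11) = 11/31087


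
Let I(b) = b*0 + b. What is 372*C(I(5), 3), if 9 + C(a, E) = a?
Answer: -1488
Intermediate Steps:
I(b) = b (I(b) = 0 + b = b)
C(a, E) = -9 + a
372*C(I(5), 3) = 372*(-9 + 5) = 372*(-4) = -1488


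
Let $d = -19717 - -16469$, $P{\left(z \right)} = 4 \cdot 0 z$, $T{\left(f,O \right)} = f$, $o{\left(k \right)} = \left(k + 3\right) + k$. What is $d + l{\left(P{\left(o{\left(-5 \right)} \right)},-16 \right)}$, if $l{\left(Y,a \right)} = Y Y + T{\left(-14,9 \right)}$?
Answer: $-3262$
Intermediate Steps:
$o{\left(k \right)} = 3 + 2 k$ ($o{\left(k \right)} = \left(3 + k\right) + k = 3 + 2 k$)
$P{\left(z \right)} = 0$ ($P{\left(z \right)} = 0 z = 0$)
$l{\left(Y,a \right)} = -14 + Y^{2}$ ($l{\left(Y,a \right)} = Y Y - 14 = Y^{2} - 14 = -14 + Y^{2}$)
$d = -3248$ ($d = -19717 + 16469 = -3248$)
$d + l{\left(P{\left(o{\left(-5 \right)} \right)},-16 \right)} = -3248 - \left(14 - 0^{2}\right) = -3248 + \left(-14 + 0\right) = -3248 - 14 = -3262$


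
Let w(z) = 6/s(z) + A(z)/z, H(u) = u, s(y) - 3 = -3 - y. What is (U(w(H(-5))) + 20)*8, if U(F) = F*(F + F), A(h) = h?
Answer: 5936/25 ≈ 237.44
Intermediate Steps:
s(y) = -y (s(y) = 3 + (-3 - y) = -y)
w(z) = 1 - 6/z (w(z) = 6/((-z)) + z/z = 6*(-1/z) + 1 = -6/z + 1 = 1 - 6/z)
U(F) = 2*F² (U(F) = F*(2*F) = 2*F²)
(U(w(H(-5))) + 20)*8 = (2*((-6 - 5)/(-5))² + 20)*8 = (2*(-⅕*(-11))² + 20)*8 = (2*(11/5)² + 20)*8 = (2*(121/25) + 20)*8 = (242/25 + 20)*8 = (742/25)*8 = 5936/25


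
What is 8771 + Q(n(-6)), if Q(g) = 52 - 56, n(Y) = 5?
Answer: 8767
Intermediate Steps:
Q(g) = -4
8771 + Q(n(-6)) = 8771 - 4 = 8767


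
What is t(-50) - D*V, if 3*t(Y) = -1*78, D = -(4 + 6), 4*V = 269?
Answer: 1293/2 ≈ 646.50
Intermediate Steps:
V = 269/4 (V = (1/4)*269 = 269/4 ≈ 67.250)
D = -10 (D = -1*10 = -10)
t(Y) = -26 (t(Y) = (-1*78)/3 = (1/3)*(-78) = -26)
t(-50) - D*V = -26 - (-10)*269/4 = -26 - 1*(-1345/2) = -26 + 1345/2 = 1293/2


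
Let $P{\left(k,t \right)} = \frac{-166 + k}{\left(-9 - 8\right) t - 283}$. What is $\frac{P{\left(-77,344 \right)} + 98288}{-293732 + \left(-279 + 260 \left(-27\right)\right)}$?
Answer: $- \frac{602603971}{1845621061} \approx -0.3265$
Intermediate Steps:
$P{\left(k,t \right)} = \frac{-166 + k}{-283 - 17 t}$ ($P{\left(k,t \right)} = \frac{-166 + k}{- 17 t - 283} = \frac{-166 + k}{-283 - 17 t}$)
$\frac{P{\left(-77,344 \right)} + 98288}{-293732 + \left(-279 + 260 \left(-27\right)\right)} = \frac{\frac{166 - -77}{283 + 17 \cdot 344} + 98288}{-293732 + \left(-279 + 260 \left(-27\right)\right)} = \frac{\frac{166 + 77}{283 + 5848} + 98288}{-293732 - 7299} = \frac{\frac{1}{6131} \cdot 243 + 98288}{-293732 - 7299} = \frac{\frac{1}{6131} \cdot 243 + 98288}{-301031} = \left(\frac{243}{6131} + 98288\right) \left(- \frac{1}{301031}\right) = \frac{602603971}{6131} \left(- \frac{1}{301031}\right) = - \frac{602603971}{1845621061}$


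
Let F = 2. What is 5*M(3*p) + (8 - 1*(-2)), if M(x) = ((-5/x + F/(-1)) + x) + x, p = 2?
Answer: 335/6 ≈ 55.833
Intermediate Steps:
M(x) = -2 - 5/x + 2*x (M(x) = ((-5/x + 2/(-1)) + x) + x = ((-5/x + 2*(-1)) + x) + x = ((-5/x - 2) + x) + x = ((-2 - 5/x) + x) + x = (-2 + x - 5/x) + x = -2 - 5/x + 2*x)
5*M(3*p) + (8 - 1*(-2)) = 5*(-2 - 5/(3*2) + 2*(3*2)) + (8 - 1*(-2)) = 5*(-2 - 5/6 + 2*6) + (8 + 2) = 5*(-2 - 5*1/6 + 12) + 10 = 5*(-2 - 5/6 + 12) + 10 = 5*(55/6) + 10 = 275/6 + 10 = 335/6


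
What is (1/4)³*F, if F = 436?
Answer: 109/16 ≈ 6.8125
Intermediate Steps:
(1/4)³*F = (1/4)³*436 = (¼)³*436 = (1/64)*436 = 109/16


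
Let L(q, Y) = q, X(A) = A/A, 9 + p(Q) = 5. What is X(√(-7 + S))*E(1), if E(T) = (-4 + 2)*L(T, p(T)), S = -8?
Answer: -2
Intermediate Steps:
p(Q) = -4 (p(Q) = -9 + 5 = -4)
X(A) = 1
E(T) = -2*T (E(T) = (-4 + 2)*T = -2*T)
X(√(-7 + S))*E(1) = 1*(-2*1) = 1*(-2) = -2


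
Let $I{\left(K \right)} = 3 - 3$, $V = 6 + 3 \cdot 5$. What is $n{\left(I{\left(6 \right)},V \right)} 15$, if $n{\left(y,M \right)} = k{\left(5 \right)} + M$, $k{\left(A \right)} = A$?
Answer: $390$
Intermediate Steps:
$V = 21$ ($V = 6 + 15 = 21$)
$I{\left(K \right)} = 0$
$n{\left(y,M \right)} = 5 + M$
$n{\left(I{\left(6 \right)},V \right)} 15 = \left(5 + 21\right) 15 = 26 \cdot 15 = 390$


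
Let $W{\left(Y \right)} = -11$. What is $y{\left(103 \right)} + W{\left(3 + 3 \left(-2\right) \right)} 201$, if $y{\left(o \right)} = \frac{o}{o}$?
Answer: $-2210$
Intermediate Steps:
$y{\left(o \right)} = 1$
$y{\left(103 \right)} + W{\left(3 + 3 \left(-2\right) \right)} 201 = 1 - 2211 = -2210$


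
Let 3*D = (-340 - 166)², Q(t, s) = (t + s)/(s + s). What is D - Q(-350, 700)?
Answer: 1024141/12 ≈ 85345.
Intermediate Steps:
Q(t, s) = (s + t)/(2*s) (Q(t, s) = (s + t)/((2*s)) = (s + t)*(1/(2*s)) = (s + t)/(2*s))
D = 256036/3 (D = (-340 - 166)²/3 = (⅓)*(-506)² = (⅓)*256036 = 256036/3 ≈ 85345.)
D - Q(-350, 700) = 256036/3 - (700 - 350)/(2*700) = 256036/3 - 350/(2*700) = 256036/3 - 1*¼ = 256036/3 - ¼ = 1024141/12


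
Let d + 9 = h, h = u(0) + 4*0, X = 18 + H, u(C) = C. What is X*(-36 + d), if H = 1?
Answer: -855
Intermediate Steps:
X = 19 (X = 18 + 1 = 19)
h = 0 (h = 0 + 4*0 = 0 + 0 = 0)
d = -9 (d = -9 + 0 = -9)
X*(-36 + d) = 19*(-36 - 9) = 19*(-45) = -855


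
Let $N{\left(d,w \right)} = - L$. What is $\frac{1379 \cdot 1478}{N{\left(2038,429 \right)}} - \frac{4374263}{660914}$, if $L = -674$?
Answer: $\frac{672050773403}{222728018} \approx 3017.4$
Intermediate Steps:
$N{\left(d,w \right)} = 674$ ($N{\left(d,w \right)} = \left(-1\right) \left(-674\right) = 674$)
$\frac{1379 \cdot 1478}{N{\left(2038,429 \right)}} - \frac{4374263}{660914} = \frac{1379 \cdot 1478}{674} - \frac{4374263}{660914} = 2038162 \cdot \frac{1}{674} - \frac{4374263}{660914} = \frac{1019081}{337} - \frac{4374263}{660914} = \frac{672050773403}{222728018}$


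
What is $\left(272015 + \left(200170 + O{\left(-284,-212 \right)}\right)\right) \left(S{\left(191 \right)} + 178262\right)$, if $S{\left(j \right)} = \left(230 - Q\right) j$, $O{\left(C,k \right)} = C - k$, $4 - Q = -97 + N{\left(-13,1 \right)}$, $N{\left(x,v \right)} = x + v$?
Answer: $94710116817$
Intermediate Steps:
$N{\left(x,v \right)} = v + x$
$Q = 113$ ($Q = 4 - \left(-97 + \left(1 - 13\right)\right) = 4 - \left(-97 - 12\right) = 4 - -109 = 4 + 109 = 113$)
$S{\left(j \right)} = 117 j$ ($S{\left(j \right)} = \left(230 - 113\right) j = 117 j$)
$\left(272015 + \left(200170 + O{\left(-284,-212 \right)}\right)\right) \left(S{\left(191 \right)} + 178262\right) = \left(272015 + \left(200170 - 72\right)\right) \left(117 \cdot 191 + 178262\right) = \left(272015 + \left(200170 + \left(-284 + 212\right)\right)\right) \left(22347 + 178262\right) = \left(272015 + \left(200170 - 72\right)\right) 200609 = \left(272015 + 200098\right) 200609 = 472113 \cdot 200609 = 94710116817$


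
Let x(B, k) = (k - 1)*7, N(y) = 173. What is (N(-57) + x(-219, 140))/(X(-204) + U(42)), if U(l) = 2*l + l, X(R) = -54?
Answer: 191/12 ≈ 15.917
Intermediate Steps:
x(B, k) = -7 + 7*k (x(B, k) = (-1 + k)*7 = -7 + 7*k)
U(l) = 3*l
(N(-57) + x(-219, 140))/(X(-204) + U(42)) = (173 + (-7 + 7*140))/(-54 + 3*42) = (173 + (-7 + 980))/(-54 + 126) = (173 + 973)/72 = 1146*(1/72) = 191/12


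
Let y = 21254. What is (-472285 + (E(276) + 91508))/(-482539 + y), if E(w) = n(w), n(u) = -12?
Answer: 380789/461285 ≈ 0.82550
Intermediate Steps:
E(w) = -12
(-472285 + (E(276) + 91508))/(-482539 + y) = (-472285 + (-12 + 91508))/(-482539 + 21254) = (-472285 + 91496)/(-461285) = -380789*(-1/461285) = 380789/461285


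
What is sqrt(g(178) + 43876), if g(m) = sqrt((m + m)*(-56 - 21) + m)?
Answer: sqrt(43876 + 3*I*sqrt(3026)) ≈ 209.47 + 0.3939*I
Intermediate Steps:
g(m) = 3*sqrt(17)*sqrt(-m) (g(m) = sqrt((2*m)*(-77) + m) = sqrt(-154*m + m) = sqrt(-153*m) = 3*sqrt(17)*sqrt(-m))
sqrt(g(178) + 43876) = sqrt(3*sqrt(17)*sqrt(-1*178) + 43876) = sqrt(3*sqrt(17)*sqrt(-178) + 43876) = sqrt(3*sqrt(17)*(I*sqrt(178)) + 43876) = sqrt(3*I*sqrt(3026) + 43876) = sqrt(43876 + 3*I*sqrt(3026))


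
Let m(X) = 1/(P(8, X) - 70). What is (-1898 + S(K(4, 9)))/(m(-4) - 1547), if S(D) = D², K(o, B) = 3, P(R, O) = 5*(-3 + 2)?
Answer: 141675/116026 ≈ 1.2211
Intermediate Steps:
P(R, O) = -5 (P(R, O) = 5*(-1) = -5)
m(X) = -1/75 (m(X) = 1/(-5 - 70) = 1/(-75) = -1/75)
(-1898 + S(K(4, 9)))/(m(-4) - 1547) = (-1898 + 3²)/(-1/75 - 1547) = (-1898 + 9)/(-116026/75) = -1889*(-75/116026) = 141675/116026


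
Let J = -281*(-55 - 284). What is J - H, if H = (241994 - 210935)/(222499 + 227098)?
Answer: 42828129564/449597 ≈ 95259.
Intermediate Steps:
H = 31059/449597 ≈ 0.069082
J = 95259 (J = -281*(-339) = 95259)
J - H = 95259 - 1*31059/449597 = 95259 - 31059/449597 = 42828129564/449597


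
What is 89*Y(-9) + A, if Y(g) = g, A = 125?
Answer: -676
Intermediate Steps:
89*Y(-9) + A = 89*(-9) + 125 = -801 + 125 = -676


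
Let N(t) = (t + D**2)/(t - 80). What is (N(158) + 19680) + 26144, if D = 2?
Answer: 595739/13 ≈ 45826.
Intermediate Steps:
N(t) = (4 + t)/(-80 + t) (N(t) = (t + 2**2)/(t - 80) = (t + 4)/(-80 + t) = (4 + t)/(-80 + t))
(N(158) + 19680) + 26144 = ((4 + 158)/(-80 + 158) + 19680) + 26144 = (162/78 + 19680) + 26144 = ((1/78)*162 + 19680) + 26144 = (27/13 + 19680) + 26144 = 255867/13 + 26144 = 595739/13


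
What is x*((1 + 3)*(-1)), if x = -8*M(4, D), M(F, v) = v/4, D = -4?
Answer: -32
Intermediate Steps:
M(F, v) = v/4 (M(F, v) = v*(¼) = v/4)
x = 8 (x = -2*(-4) = -8*(-1) = 8)
x*((1 + 3)*(-1)) = 8*((1 + 3)*(-1)) = 8*(4*(-1)) = 8*(-4) = -32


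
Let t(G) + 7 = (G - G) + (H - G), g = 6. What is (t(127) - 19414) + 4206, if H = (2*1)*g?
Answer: -15330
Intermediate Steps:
H = 12 (H = (2*1)*6 = 2*6 = 12)
t(G) = 5 - G (t(G) = -7 + ((G - G) + (12 - G)) = -7 + (0 + (12 - G)) = -7 + (12 - G) = 5 - G)
(t(127) - 19414) + 4206 = ((5 - 1*127) - 19414) + 4206 = ((5 - 127) - 19414) + 4206 = (-122 - 19414) + 4206 = -19536 + 4206 = -15330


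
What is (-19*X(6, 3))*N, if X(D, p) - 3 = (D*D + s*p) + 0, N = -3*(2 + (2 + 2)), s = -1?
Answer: 12312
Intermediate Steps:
N = -18 (N = -3*(2 + 4) = -3*6 = -18)
X(D, p) = 3 + D² - p (X(D, p) = 3 + ((D*D - p) + 0) = 3 + ((D² - p) + 0) = 3 + (D² - p) = 3 + D² - p)
(-19*X(6, 3))*N = -19*(3 + 6² - 1*3)*(-18) = -19*(3 + 36 - 3)*(-18) = -19*36*(-18) = -684*(-18) = 12312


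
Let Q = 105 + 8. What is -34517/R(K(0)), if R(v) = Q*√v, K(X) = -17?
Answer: 34517*I*√17/1921 ≈ 74.085*I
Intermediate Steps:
Q = 113
R(v) = 113*√v
-34517/R(K(0)) = -34517*(-I*√17/1921) = -(-34517)*I*√17/1921 = 34517*I*√17/1921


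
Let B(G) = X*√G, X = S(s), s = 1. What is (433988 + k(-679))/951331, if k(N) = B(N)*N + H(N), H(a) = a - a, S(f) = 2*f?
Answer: 433988/951331 - 1358*I*√679/951331 ≈ 0.45619 - 0.037197*I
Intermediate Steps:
X = 2 (X = 2*1 = 2)
B(G) = 2*√G
H(a) = 0
k(N) = 2*N^(3/2) (k(N) = (2*√N)*N + 0 = 2*N^(3/2) + 0 = 2*N^(3/2))
(433988 + k(-679))/951331 = (433988 + 2*(-679)^(3/2))/951331 = (433988 + 2*(-679*I*√679))*(1/951331) = (433988 - 1358*I*√679)*(1/951331) = 433988/951331 - 1358*I*√679/951331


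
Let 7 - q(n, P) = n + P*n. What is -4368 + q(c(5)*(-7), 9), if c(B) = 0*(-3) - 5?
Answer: -4711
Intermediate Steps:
c(B) = -5 (c(B) = 0 - 5 = -5)
q(n, P) = 7 - n - P*n (q(n, P) = 7 - (n + P*n) = 7 + (-n - P*n) = 7 - n - P*n)
-4368 + q(c(5)*(-7), 9) = -4368 + (7 - (-5)*(-7) - 1*9*(-5*(-7))) = -4368 + (7 - 1*35 - 1*9*35) = -4368 + (7 - 35 - 315) = -4368 - 343 = -4711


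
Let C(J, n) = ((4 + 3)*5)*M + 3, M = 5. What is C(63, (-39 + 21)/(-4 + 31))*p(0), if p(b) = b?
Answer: 0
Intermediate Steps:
C(J, n) = 178 (C(J, n) = ((4 + 3)*5)*5 + 3 = (7*5)*5 + 3 = 35*5 + 3 = 175 + 3 = 178)
C(63, (-39 + 21)/(-4 + 31))*p(0) = 178*0 = 0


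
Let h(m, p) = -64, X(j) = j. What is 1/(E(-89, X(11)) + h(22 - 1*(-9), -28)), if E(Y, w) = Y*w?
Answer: -1/1043 ≈ -0.00095877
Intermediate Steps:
1/(E(-89, X(11)) + h(22 - 1*(-9), -28)) = 1/(-89*11 - 64) = 1/(-979 - 64) = 1/(-1043) = -1/1043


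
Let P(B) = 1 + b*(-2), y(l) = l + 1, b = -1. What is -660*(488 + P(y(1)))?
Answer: -324060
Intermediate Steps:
y(l) = 1 + l
P(B) = 3 (P(B) = 1 - 1*(-2) = 1 + 2 = 3)
-660*(488 + P(y(1))) = -660*(488 + 3) = -660*491 = -324060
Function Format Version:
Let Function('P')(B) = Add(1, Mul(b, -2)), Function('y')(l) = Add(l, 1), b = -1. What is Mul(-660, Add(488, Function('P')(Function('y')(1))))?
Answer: -324060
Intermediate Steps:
Function('y')(l) = Add(1, l)
Function('P')(B) = 3 (Function('P')(B) = Add(1, Mul(-1, -2)) = Add(1, 2) = 3)
Mul(-660, Add(488, Function('P')(Function('y')(1)))) = Mul(-660, Add(488, 3)) = Mul(-660, 491) = -324060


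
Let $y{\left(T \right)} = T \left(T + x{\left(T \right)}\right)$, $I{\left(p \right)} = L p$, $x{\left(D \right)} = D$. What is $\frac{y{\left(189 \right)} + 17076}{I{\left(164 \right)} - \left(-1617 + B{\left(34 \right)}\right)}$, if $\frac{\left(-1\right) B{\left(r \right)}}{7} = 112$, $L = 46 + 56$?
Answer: $\frac{88518}{19129} \approx 4.6274$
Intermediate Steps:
$L = 102$
$B{\left(r \right)} = -784$ ($B{\left(r \right)} = \left(-7\right) 112 = -784$)
$I{\left(p \right)} = 102 p$
$y{\left(T \right)} = 2 T^{2}$ ($y{\left(T \right)} = T \left(T + T\right) = T 2 T = 2 T^{2}$)
$\frac{y{\left(189 \right)} + 17076}{I{\left(164 \right)} - \left(-1617 + B{\left(34 \right)}\right)} = \frac{2 \cdot 189^{2} + 17076}{102 \cdot 164 + \left(1617 - -784\right)} = \frac{2 \cdot 35721 + 17076}{16728 + \left(1617 + 784\right)} = \frac{71442 + 17076}{16728 + 2401} = \frac{88518}{19129}$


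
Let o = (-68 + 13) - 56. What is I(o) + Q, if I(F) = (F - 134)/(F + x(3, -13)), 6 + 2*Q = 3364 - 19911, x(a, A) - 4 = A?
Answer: -198587/24 ≈ -8274.5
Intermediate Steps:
x(a, A) = 4 + A
o = -111 (o = -55 - 56 = -111)
Q = -16553/2 (Q = -3 + (3364 - 19911)/2 = -3 + (½)*(-16547) = -3 - 16547/2 = -16553/2 ≈ -8276.5)
I(F) = (-134 + F)/(-9 + F) (I(F) = (F - 134)/(F + (4 - 13)) = (-134 + F)/(F - 9) = (-134 + F)/(-9 + F))
I(o) + Q = (-134 - 111)/(-9 - 111) - 16553/2 = -245/(-120) - 16553/2 = -1/120*(-245) - 16553/2 = 49/24 - 16553/2 = -198587/24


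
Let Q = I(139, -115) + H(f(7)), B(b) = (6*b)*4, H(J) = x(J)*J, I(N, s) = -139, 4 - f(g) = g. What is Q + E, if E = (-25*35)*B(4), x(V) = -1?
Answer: -84136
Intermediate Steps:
f(g) = 4 - g
H(J) = -J
B(b) = 24*b
E = -84000 (E = (-25*35)*(24*4) = -875*96 = -84000)
Q = -136 (Q = -139 - (4 - 1*7) = -139 - (4 - 7) = -139 - 1*(-3) = -139 + 3 = -136)
Q + E = -136 - 84000 = -84136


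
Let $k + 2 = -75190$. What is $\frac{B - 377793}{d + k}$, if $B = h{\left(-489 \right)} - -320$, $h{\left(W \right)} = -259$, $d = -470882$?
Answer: $\frac{188866}{273037} \approx 0.69172$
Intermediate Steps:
$k = -75192$ ($k = -2 - 75190 = -75192$)
$B = 61$ ($B = -259 - -320 = -259 + 320 = 61$)
$\frac{B - 377793}{d + k} = \frac{61 - 377793}{-470882 - 75192} = - \frac{377732}{-546074} = \left(-377732\right) \left(- \frac{1}{546074}\right) = \frac{188866}{273037}$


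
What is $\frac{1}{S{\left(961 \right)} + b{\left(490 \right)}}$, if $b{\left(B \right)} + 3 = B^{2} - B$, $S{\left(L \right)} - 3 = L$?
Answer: $\frac{1}{240571} \approx 4.1568 \cdot 10^{-6}$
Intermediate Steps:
$S{\left(L \right)} = 3 + L$
$b{\left(B \right)} = -3 + B^{2} - B$ ($b{\left(B \right)} = -3 + \left(B^{2} - B\right) = -3 + B^{2} - B$)
$\frac{1}{S{\left(961 \right)} + b{\left(490 \right)}} = \frac{1}{\left(3 + 961\right) - \left(493 - 240100\right)} = \frac{1}{964 - -239607} = \frac{1}{964 + 239607} = \frac{1}{240571}$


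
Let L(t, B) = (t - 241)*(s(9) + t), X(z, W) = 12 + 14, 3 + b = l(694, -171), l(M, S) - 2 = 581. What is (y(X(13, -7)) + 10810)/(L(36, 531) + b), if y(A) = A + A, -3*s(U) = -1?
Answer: -32586/20605 ≈ -1.5815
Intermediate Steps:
l(M, S) = 583 (l(M, S) = 2 + 581 = 583)
b = 580 (b = -3 + 583 = 580)
s(U) = ⅓ (s(U) = -⅓*(-1) = ⅓)
X(z, W) = 26
L(t, B) = (-241 + t)*(⅓ + t) (L(t, B) = (t - 241)*(⅓ + t) = (-241 + t)*(⅓ + t))
y(A) = 2*A
(y(X(13, -7)) + 10810)/(L(36, 531) + b) = (2*26 + 10810)/((-241/3 + 36² - 722/3*36) + 580) = (52 + 10810)/((-241/3 + 1296 - 8664) + 580) = 10862/(-22345/3 + 580) = 10862/(-20605/3) = 10862*(-3/20605) = -32586/20605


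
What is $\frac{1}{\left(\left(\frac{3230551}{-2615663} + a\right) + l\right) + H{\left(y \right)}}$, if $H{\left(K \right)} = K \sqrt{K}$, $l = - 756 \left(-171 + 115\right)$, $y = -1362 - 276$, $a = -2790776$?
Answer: $- \frac{1446460843490564821}{3977825554135658297994493} + \frac{2586159927377082 i \sqrt{182}}{3977825554135658297994493} \approx -3.6363 \cdot 10^{-7} + 8.7709 \cdot 10^{-9} i$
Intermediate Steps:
$y = -1638$ ($y = -1362 - 276 = -1638$)
$l = 42336$ ($l = \left(-756\right) \left(-56\right) = 42336$)
$H{\left(K \right)} = K^{\frac{3}{2}}$
$\frac{1}{\left(\left(\frac{3230551}{-2615663} + a\right) + l\right) + H{\left(y \right)}} = \frac{1}{\left(\left(\frac{3230551}{-2615663} - 2790776\right) + 42336\right) + \left(-1638\right)^{\frac{3}{2}}} = \frac{1}{\left(\left(3230551 \left(- \frac{1}{2615663}\right) - 2790776\right) + 42336\right) - 4914 i \sqrt{182}} = \frac{1}{\left(\left(- \frac{3230551}{2615663} - 2790776\right) + 42336\right) - 4914 i \sqrt{182}} = \frac{1}{\left(- \frac{7299732755039}{2615663} + 42336\right) - 4914 i \sqrt{182}} = \frac{1}{- \frac{7188996046271}{2615663} - 4914 i \sqrt{182}}$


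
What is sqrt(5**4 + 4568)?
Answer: 3*sqrt(577) ≈ 72.063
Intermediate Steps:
sqrt(5**4 + 4568) = sqrt(625 + 4568) = sqrt(5193) = 3*sqrt(577)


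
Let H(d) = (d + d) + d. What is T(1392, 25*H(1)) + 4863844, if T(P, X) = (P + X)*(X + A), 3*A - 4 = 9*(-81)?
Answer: 4619344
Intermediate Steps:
H(d) = 3*d (H(d) = 2*d + d = 3*d)
A = -725/3 (A = 4/3 + (9*(-81))/3 = 4/3 + (1/3)*(-729) = 4/3 - 243 = -725/3 ≈ -241.67)
T(P, X) = (-725/3 + X)*(P + X) (T(P, X) = (P + X)*(X - 725/3) = (P + X)*(-725/3 + X) = (-725/3 + X)*(P + X))
T(1392, 25*H(1)) + 4863844 = ((25*(3*1))**2 - 725/3*1392 - 18125*3*1/3 + 1392*(25*(3*1))) + 4863844 = ((25*3)**2 - 336400 - 18125*3/3 + 1392*(25*3)) + 4863844 = (75**2 - 336400 - 725/3*75 + 1392*75) + 4863844 = (5625 - 336400 - 18125 + 104400) + 4863844 = -244500 + 4863844 = 4619344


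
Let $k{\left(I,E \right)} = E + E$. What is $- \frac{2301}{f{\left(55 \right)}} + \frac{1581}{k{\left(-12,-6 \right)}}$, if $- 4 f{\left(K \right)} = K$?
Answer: $\frac{7831}{220} \approx 35.595$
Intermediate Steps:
$k{\left(I,E \right)} = 2 E$
$f{\left(K \right)} = - \frac{K}{4}$
$- \frac{2301}{f{\left(55 \right)}} + \frac{1581}{k{\left(-12,-6 \right)}} = - \frac{2301}{\left(- \frac{1}{4}\right) 55} + \frac{1581}{2 \left(-6\right)} = - \frac{2301}{- \frac{55}{4}} + \frac{1581}{-12} = \left(-2301\right) \left(- \frac{4}{55}\right) + 1581 \left(- \frac{1}{12}\right) = \frac{9204}{55} - \frac{527}{4} = \frac{7831}{220}$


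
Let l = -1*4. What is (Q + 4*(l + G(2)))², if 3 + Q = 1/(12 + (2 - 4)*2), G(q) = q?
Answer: 7569/64 ≈ 118.27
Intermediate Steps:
l = -4
Q = -23/8 (Q = -3 + 1/(12 + (2 - 4)*2) = -3 + 1/(12 - 2*2) = -3 + 1/(12 - 4) = -3 + 1/8 = -3 + ⅛ = -23/8 ≈ -2.8750)
(Q + 4*(l + G(2)))² = (-23/8 + 4*(-4 + 2))² = (-23/8 + 4*(-2))² = (-23/8 - 8)² = (-87/8)² = 7569/64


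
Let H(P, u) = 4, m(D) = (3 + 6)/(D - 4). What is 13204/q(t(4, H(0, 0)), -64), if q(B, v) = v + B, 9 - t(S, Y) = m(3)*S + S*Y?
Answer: -13204/35 ≈ -377.26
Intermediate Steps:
m(D) = 9/(-4 + D)
t(S, Y) = 9 + 9*S - S*Y (t(S, Y) = 9 - ((9/(-4 + 3))*S + S*Y) = 9 - ((9/(-1))*S + S*Y) = 9 - ((9*(-1))*S + S*Y) = 9 - (-9*S + S*Y) = 9 + (9*S - S*Y) = 9 + 9*S - S*Y)
q(B, v) = B + v
13204/q(t(4, H(0, 0)), -64) = 13204/((9 + 9*4 - 1*4*4) - 64) = 13204/((9 + 36 - 16) - 64) = 13204/(29 - 64) = 13204/(-35) = 13204*(-1/35) = -13204/35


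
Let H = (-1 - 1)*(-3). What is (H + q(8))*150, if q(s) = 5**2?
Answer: 4650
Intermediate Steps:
q(s) = 25
H = 6 (H = -2*(-3) = 6)
(H + q(8))*150 = (6 + 25)*150 = 31*150 = 4650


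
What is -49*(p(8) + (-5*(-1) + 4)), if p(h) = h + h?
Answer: -1225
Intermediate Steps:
p(h) = 2*h
-49*(p(8) + (-5*(-1) + 4)) = -49*(2*8 + (-5*(-1) + 4)) = -49*(16 + (5 + 4)) = -49*(16 + 9) = -49*25 = -1225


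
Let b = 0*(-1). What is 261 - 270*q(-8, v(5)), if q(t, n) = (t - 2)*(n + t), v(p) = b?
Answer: -21339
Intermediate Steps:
b = 0
v(p) = 0
q(t, n) = (-2 + t)*(n + t)
261 - 270*q(-8, v(5)) = 261 - 270*((-8)**2 - 2*0 - 2*(-8) + 0*(-8)) = 261 - 270*(64 + 0 + 16 + 0) = 261 - 270*80 = 261 - 21600 = -21339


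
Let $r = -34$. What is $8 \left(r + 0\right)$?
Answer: $-272$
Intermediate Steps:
$8 \left(r + 0\right) = 8 \left(-34 + 0\right) = 8 \left(-34\right) = -272$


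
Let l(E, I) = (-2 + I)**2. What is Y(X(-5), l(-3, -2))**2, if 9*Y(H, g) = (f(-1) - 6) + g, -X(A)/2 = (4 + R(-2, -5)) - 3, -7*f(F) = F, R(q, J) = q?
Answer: 5041/3969 ≈ 1.2701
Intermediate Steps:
f(F) = -F/7
X(A) = 2 (X(A) = -2*((4 - 2) - 3) = -2*(2 - 3) = -2*(-1) = 2)
Y(H, g) = -41/63 + g/9 (Y(H, g) = ((-1/7*(-1) - 6) + g)/9 = ((1/7 - 6) + g)/9 = (-41/7 + g)/9 = -41/63 + g/9)
Y(X(-5), l(-3, -2))**2 = (-41/63 + (-2 - 2)**2/9)**2 = (-41/63 + (1/9)*(-4)**2)**2 = (-41/63 + (1/9)*16)**2 = (-41/63 + 16/9)**2 = (71/63)**2 = 5041/3969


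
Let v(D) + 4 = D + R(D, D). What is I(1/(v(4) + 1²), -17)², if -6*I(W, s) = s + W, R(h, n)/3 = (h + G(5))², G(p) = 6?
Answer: 6543364/815409 ≈ 8.0246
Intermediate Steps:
R(h, n) = 3*(6 + h)² (R(h, n) = 3*(h + 6)² = 3*(6 + h)²)
v(D) = -4 + D + 3*(6 + D)² (v(D) = -4 + (D + 3*(6 + D)²) = -4 + D + 3*(6 + D)²)
I(W, s) = -W/6 - s/6 (I(W, s) = -(s + W)/6 = -(W + s)/6 = -W/6 - s/6)
I(1/(v(4) + 1²), -17)² = (-1/(6*((-4 + 4 + 3*(6 + 4)²) + 1²)) - ⅙*(-17))² = (-1/(6*((-4 + 4 + 3*10²) + 1)) + 17/6)² = (-1/(6*((-4 + 4 + 3*100) + 1)) + 17/6)² = (-1/(6*((-4 + 4 + 300) + 1)) + 17/6)² = (-1/(6*(300 + 1)) + 17/6)² = (-⅙/301 + 17/6)² = (-⅙*1/301 + 17/6)² = (-1/1806 + 17/6)² = (2558/903)² = 6543364/815409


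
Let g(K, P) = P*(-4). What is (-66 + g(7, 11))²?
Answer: 12100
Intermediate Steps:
g(K, P) = -4*P
(-66 + g(7, 11))² = (-66 - 4*11)² = (-66 - 44)² = (-110)² = 12100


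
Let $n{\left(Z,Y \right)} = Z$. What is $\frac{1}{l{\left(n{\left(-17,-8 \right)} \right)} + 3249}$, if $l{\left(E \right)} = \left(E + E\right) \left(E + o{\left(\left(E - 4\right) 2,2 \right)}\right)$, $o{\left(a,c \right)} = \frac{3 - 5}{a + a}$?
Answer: $\frac{21}{80350} \approx 0.00026136$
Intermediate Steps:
$o{\left(a,c \right)} = - \frac{1}{a}$ ($o{\left(a,c \right)} = - \frac{2}{2 a} = - 2 \frac{1}{2 a} = - \frac{1}{a}$)
$l{\left(E \right)} = 2 E \left(E - \frac{1}{-8 + 2 E}\right)$ ($l{\left(E \right)} = \left(E + E\right) \left(E - \frac{1}{\left(E - 4\right) 2}\right) = 2 E \left(E - \frac{1}{\left(-4 + E\right) 2}\right) = 2 E \left(E - \frac{1}{-8 + 2 E}\right)$)
$\frac{1}{l{\left(n{\left(-17,-8 \right)} \right)} + 3249} = \frac{1}{- \frac{17 \left(-1 + 2 \left(-17\right) \left(-4 - 17\right)\right)}{-4 - 17} + 3249} = \frac{1}{- \frac{17 \left(-1 + 2 \left(-17\right) \left(-21\right)\right)}{-21} + 3249} = \frac{1}{\left(-17\right) \left(- \frac{1}{21}\right) \left(-1 + 714\right) + 3249} = \frac{1}{\left(-17\right) \left(- \frac{1}{21}\right) 713 + 3249} = \frac{1}{\frac{12121}{21} + 3249} = \frac{1}{\frac{80350}{21}} = \frac{21}{80350}$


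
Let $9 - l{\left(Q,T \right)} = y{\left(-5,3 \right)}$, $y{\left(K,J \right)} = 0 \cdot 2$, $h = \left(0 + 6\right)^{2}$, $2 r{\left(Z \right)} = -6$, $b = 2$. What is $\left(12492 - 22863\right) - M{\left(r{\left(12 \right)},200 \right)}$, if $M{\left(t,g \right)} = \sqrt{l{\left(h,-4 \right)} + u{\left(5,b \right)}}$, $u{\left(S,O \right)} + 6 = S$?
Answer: $-10371 - 2 \sqrt{2} \approx -10374.0$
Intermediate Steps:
$u{\left(S,O \right)} = -6 + S$
$r{\left(Z \right)} = -3$ ($r{\left(Z \right)} = \frac{1}{2} \left(-6\right) = -3$)
$h = 36$ ($h = 6^{2} = 36$)
$y{\left(K,J \right)} = 0$
$l{\left(Q,T \right)} = 9$ ($l{\left(Q,T \right)} = 9 - 0 = 9 + 0 = 9$)
$M{\left(t,g \right)} = 2 \sqrt{2}$ ($M{\left(t,g \right)} = \sqrt{9 + \left(-6 + 5\right)} = \sqrt{9 - 1} = \sqrt{8} = 2 \sqrt{2}$)
$\left(12492 - 22863\right) - M{\left(r{\left(12 \right)},200 \right)} = \left(12492 - 22863\right) - 2 \sqrt{2} = -10371 - 2 \sqrt{2}$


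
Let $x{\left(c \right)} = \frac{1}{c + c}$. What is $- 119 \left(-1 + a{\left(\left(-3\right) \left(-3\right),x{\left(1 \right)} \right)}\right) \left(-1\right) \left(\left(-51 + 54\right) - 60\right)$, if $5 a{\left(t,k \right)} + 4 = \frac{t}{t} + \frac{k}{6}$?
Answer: $\frac{42959}{4} \approx 10740.0$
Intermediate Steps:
$x{\left(c \right)} = \frac{1}{2 c}$
$a{\left(t,k \right)} = - \frac{3}{5} + \frac{k}{30}$ ($a{\left(t,k \right)} = - \frac{4}{5} + \frac{\frac{t}{t} + \frac{k}{6}}{5} = - \frac{4}{5} + \frac{1 + k \frac{1}{6}}{5} = - \frac{4}{5} + \frac{1 + \frac{k}{6}}{5} = - \frac{4}{5} + \left(\frac{1}{5} + \frac{k}{30}\right) = - \frac{3}{5} + \frac{k}{30}$)
$- 119 \left(-1 + a{\left(\left(-3\right) \left(-3\right),x{\left(1 \right)} \right)}\right) \left(-1\right) \left(\left(-51 + 54\right) - 60\right) = - 119 \left(-1 - \left(\frac{3}{5} - \frac{\frac{1}{2} \cdot 1^{-1}}{30}\right)\right) \left(-1\right) \left(\left(-51 + 54\right) - 60\right) = - 119 \left(-1 - \left(\frac{3}{5} - \frac{\frac{1}{2} \cdot 1}{30}\right)\right) \left(-1\right) \left(3 - 60\right) = - 119 \left(-1 + \left(- \frac{3}{5} + \frac{1}{30} \cdot \frac{1}{2}\right)\right) \left(-1\right) \left(-57\right) = - 119 \left(-1 + \left(- \frac{3}{5} + \frac{1}{60}\right)\right) \left(-1\right) \left(-57\right) = - 119 \left(-1 - \frac{7}{12}\right) \left(-1\right) \left(-57\right) = - 119 \left(\left(- \frac{19}{12}\right) \left(-1\right)\right) \left(-57\right) = \left(-119\right) \frac{19}{12} \left(-57\right) = \left(- \frac{2261}{12}\right) \left(-57\right) = \frac{42959}{4}$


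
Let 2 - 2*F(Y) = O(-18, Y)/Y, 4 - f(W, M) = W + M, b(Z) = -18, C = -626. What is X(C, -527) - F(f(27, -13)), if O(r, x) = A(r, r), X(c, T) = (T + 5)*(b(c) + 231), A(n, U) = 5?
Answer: -444749/4 ≈ -1.1119e+5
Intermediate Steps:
X(c, T) = 1065 + 213*T (X(c, T) = (T + 5)*(-18 + 231) = (5 + T)*213 = 1065 + 213*T)
O(r, x) = 5
f(W, M) = 4 - M - W (f(W, M) = 4 - (W + M) = 4 - (M + W) = 4 + (-M - W) = 4 - M - W)
F(Y) = 1 - 5/(2*Y)
X(C, -527) - F(f(27, -13)) = (1065 + 213*(-527)) - (-5/2 + (4 - 1*(-13) - 1*27))/(4 - 1*(-13) - 1*27) = (1065 - 112251) - (-5/2 + (4 + 13 - 27))/(4 + 13 - 27) = -111186 - (-5/2 - 10)/(-10) = -111186 - (-1)*(-25)/(10*2) = -111186 - 1*5/4 = -111186 - 5/4 = -444749/4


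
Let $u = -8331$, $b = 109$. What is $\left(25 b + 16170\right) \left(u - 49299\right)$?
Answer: $-1088918850$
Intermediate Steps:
$\left(25 b + 16170\right) \left(u - 49299\right) = \left(25 \cdot 109 + 16170\right) \left(-8331 - 49299\right) = \left(2725 + 16170\right) \left(-57630\right) = 18895 \left(-57630\right) = -1088918850$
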